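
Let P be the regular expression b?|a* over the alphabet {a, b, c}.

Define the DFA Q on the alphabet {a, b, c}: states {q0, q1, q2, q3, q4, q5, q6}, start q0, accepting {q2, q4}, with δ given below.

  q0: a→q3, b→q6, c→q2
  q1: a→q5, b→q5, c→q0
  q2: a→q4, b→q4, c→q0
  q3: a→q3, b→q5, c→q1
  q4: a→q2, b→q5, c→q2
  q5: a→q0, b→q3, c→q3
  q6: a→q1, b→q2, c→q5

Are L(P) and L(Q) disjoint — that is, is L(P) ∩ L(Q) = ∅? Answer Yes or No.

Converting the expression P to a DFA (subset construction, then merging equivalent states) gives the minimal DFA with states {p0, p1, p2, p3}, start state p0, accepting states {p0, p1, p2} and transitions p0: a→p1, b→p2, c→p3; p1: a→p1, b→p3, c→p3; p2: a→p3, b→p3, c→p3; p3: a→p3, b→p3, c→p3.
Exploring the product automaton P × Q from the start pair (p0, q0), following both machines on each input symbol, reaches 10 state pairs: (p0, q0), (p1, q3), (p2, q6), (p3, q2), (p3, q5), (p3, q1), (p3, q4), (p3, q0), (p3, q3), (p3, q6).
P accepts in {p0, p1, p2} and Q accepts in {q2, q4}; no reachable pair has both components accepting, so no string drives both machines to acceptance simultaneously and L(P) ∩ L(Q) = ∅.
So no string is accepted by both, and the intersection is empty.

Yes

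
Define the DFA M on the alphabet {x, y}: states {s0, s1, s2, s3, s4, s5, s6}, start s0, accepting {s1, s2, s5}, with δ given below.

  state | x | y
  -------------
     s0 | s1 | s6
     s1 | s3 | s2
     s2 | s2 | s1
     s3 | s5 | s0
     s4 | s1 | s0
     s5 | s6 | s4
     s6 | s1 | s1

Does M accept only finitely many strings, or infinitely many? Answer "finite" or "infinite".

State s1 is reachable from the start and can reach an accepting state, and it lies on the cycle s1 → s2 → s1.
Traversing that cycle any number of times yields accepted strings of unbounded length, so the language is infinite.

infinite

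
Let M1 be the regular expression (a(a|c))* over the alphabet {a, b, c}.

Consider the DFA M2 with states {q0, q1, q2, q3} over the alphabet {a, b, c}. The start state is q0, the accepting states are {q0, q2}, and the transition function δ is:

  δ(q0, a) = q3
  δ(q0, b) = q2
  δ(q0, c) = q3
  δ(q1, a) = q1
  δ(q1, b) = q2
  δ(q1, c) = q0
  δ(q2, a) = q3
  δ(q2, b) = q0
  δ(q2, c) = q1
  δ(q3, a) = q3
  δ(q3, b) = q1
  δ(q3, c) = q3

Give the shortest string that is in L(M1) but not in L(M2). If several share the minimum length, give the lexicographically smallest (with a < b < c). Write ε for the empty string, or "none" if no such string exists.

The string aa is accepted by M1 but not by M2.
No shorter string lies in the difference, and aa is the lexicographically first length-2 string in L(M1) \ L(M2).

aa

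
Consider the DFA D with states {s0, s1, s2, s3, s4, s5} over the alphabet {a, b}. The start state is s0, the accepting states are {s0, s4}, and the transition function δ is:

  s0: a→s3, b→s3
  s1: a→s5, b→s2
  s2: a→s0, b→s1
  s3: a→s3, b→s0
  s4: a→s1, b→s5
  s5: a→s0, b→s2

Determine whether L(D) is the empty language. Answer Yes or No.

The empty string ε is accepted: the run s0 ends in the accepting state s0.
Since at least one string is accepted, L(D) is not empty.

No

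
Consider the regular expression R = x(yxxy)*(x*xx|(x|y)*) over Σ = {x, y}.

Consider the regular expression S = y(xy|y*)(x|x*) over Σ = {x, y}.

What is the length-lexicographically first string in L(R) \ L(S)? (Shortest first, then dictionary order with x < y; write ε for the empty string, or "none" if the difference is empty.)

x

The string x is accepted by R but not by S.
No shorter string lies in the difference, and x is the lexicographically first length-1 string in L(R) \ L(S).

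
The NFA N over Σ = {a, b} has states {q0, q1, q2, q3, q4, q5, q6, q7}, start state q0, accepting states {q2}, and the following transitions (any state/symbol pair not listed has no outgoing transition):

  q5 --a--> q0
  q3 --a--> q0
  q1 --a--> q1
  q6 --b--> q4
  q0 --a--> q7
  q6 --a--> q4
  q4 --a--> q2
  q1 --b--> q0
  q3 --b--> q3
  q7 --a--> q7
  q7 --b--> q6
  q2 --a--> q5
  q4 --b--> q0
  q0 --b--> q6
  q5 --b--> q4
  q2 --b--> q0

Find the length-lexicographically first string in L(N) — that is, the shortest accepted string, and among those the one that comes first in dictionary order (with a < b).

baa

A breadth-first search from q0 reaches an accepting state first via the path q0 → q6 → q4 → q2 on input baa.
No string of length < 3 is accepted (BFS exhausts all shorter strings without reaching an accepting state), and baa is the lexicographically least accepting string of length 3.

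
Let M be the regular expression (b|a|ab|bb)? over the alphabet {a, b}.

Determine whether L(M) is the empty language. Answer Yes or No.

No

The empty string ε matches the expression, so it belongs to L(M).
Since L(M) contains at least one string, it is not empty.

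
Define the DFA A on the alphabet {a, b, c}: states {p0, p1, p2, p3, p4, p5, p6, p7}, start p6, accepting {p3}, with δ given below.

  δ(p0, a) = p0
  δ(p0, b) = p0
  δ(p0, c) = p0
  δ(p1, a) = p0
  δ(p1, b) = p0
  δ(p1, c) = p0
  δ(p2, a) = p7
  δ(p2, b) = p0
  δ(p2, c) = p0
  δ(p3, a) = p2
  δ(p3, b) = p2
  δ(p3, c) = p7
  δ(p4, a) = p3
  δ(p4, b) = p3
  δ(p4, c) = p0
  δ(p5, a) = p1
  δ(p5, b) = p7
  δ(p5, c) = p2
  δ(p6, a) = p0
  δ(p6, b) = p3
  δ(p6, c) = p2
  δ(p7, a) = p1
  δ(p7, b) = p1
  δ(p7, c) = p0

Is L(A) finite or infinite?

finite

The useful states (reachable from p6 and able to reach an accepting state) are {p3, p6}.
Restricted to these states the transition graph has no cycle, so every accepting path has bounded length and L is finite.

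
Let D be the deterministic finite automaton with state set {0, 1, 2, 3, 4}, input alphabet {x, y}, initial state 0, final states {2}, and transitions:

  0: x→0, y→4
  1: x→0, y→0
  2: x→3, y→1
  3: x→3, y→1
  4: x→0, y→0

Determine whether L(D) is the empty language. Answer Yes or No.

The states reachable from the start state are {0, 4}.
None of the accepting states {2} is reachable, so no string is accepted and L(D) = ∅.

Yes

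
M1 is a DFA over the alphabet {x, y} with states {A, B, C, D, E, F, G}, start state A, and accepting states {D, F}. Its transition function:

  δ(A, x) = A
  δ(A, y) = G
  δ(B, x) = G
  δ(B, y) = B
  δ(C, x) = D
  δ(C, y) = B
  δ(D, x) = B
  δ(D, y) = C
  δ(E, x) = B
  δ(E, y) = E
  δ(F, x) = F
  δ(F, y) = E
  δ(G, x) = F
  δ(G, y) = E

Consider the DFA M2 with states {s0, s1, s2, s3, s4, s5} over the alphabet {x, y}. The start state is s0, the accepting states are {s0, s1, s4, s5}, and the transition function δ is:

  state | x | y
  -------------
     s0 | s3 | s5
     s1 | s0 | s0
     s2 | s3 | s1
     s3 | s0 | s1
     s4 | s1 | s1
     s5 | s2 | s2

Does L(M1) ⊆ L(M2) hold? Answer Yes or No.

The string yx is in L(M1) but not in L(M2).
So L(M1) ⊄ L(M2).

No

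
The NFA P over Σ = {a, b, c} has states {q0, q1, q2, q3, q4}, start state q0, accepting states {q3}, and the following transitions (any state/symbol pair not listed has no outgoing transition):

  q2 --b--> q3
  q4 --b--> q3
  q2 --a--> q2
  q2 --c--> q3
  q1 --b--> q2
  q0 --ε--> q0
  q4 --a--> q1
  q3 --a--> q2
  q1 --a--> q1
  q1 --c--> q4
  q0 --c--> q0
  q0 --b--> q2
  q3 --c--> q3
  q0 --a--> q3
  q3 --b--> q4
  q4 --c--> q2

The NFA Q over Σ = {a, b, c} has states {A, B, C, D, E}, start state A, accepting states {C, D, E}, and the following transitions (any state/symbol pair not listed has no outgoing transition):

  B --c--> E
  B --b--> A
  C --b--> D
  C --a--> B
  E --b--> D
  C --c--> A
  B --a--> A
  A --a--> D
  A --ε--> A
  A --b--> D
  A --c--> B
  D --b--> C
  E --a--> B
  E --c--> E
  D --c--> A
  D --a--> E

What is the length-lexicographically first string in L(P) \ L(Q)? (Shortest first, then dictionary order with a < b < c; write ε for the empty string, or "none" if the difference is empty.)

ac

The string ac is accepted by P but not by Q.
No shorter string lies in the difference, and ac is the lexicographically first length-2 string in L(P) \ L(Q).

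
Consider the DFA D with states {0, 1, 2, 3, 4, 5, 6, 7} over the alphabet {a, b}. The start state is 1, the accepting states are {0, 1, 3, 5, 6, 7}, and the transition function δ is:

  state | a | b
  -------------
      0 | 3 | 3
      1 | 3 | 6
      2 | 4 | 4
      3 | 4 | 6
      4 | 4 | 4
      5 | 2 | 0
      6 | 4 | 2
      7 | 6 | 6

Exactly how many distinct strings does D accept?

4

The useful subgraph on states {1, 3, 6} is acyclic, so L(D) is finite; the longest accepting path visits 3 useful states, giving maximum string length 2.
Counting accepting paths from 1 by length: 1 of length 0, 2 of length 1, 1 of length 2. Total 4.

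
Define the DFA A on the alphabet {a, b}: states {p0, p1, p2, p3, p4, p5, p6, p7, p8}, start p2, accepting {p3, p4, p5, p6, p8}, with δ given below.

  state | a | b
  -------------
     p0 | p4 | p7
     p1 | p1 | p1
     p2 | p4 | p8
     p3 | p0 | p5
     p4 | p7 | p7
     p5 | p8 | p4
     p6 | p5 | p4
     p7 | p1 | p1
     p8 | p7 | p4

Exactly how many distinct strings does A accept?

The useful subgraph on states {p2, p4, p8} is acyclic, so L(A) is finite; the longest accepting path visits 3 useful states, giving maximum string length 2.
Counting accepting paths from p2 by length: 2 of length 1, 1 of length 2. Total 3.

3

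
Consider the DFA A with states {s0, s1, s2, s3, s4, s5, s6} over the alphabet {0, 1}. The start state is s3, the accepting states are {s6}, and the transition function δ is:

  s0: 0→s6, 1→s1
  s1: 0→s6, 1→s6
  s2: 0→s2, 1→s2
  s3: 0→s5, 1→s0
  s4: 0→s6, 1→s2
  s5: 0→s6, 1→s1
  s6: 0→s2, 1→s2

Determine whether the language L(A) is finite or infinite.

The useful states (reachable from s3 and able to reach an accepting state) are {s0, s1, s3, s5, s6}.
Restricted to these states the transition graph has no cycle, so every accepting path has bounded length and L is finite.

finite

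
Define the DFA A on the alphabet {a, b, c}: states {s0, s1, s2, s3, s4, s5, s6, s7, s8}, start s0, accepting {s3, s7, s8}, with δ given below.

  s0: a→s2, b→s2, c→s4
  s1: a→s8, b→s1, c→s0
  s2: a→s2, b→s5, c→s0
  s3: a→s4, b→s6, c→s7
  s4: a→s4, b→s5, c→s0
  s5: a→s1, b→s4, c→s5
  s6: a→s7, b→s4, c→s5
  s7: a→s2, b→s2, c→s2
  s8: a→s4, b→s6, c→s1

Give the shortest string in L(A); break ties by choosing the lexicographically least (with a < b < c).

A breadth-first search from s0 reaches an accepting state first via the path s0 → s2 → s5 → s1 → s8 on input abaa.
No string of length < 4 is accepted (BFS exhausts all shorter strings without reaching an accepting state), and abaa is the lexicographically least accepting string of length 4.

abaa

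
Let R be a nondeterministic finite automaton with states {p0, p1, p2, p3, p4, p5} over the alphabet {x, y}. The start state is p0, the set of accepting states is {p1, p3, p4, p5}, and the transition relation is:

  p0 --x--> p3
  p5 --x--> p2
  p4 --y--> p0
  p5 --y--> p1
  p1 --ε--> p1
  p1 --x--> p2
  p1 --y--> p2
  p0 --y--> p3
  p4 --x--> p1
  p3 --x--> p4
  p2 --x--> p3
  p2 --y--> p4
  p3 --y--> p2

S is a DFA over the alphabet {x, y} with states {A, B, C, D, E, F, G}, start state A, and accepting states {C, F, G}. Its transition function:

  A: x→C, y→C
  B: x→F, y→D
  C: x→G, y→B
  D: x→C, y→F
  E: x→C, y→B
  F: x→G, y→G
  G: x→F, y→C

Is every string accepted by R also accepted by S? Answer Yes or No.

The string xyy is in L(R) but not in L(S).
So L(R) ⊄ L(S).

No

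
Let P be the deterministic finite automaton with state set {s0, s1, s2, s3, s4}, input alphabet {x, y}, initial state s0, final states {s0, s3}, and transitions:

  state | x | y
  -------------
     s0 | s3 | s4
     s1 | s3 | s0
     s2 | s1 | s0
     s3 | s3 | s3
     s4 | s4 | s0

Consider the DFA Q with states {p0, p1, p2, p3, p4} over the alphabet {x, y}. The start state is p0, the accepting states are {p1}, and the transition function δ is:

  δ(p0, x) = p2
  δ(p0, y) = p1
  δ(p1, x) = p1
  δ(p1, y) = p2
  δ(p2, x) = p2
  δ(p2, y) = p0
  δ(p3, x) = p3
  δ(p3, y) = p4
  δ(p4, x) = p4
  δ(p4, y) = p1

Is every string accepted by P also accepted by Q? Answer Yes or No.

No

The empty string ε is in L(P) but not in L(Q).
So L(P) ⊄ L(Q).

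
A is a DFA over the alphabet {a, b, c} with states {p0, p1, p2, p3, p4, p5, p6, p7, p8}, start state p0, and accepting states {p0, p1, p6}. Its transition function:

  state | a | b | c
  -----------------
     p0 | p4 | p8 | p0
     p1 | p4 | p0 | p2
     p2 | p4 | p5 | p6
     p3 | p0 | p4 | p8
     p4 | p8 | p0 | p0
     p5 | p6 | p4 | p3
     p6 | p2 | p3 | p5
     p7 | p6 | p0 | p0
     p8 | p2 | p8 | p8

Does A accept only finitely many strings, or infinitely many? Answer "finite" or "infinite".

infinite

State p8 is reachable from the start and can reach an accepting state, and it lies on the cycle p8 → p8.
Traversing that cycle any number of times yields accepted strings of unbounded length, so the language is infinite.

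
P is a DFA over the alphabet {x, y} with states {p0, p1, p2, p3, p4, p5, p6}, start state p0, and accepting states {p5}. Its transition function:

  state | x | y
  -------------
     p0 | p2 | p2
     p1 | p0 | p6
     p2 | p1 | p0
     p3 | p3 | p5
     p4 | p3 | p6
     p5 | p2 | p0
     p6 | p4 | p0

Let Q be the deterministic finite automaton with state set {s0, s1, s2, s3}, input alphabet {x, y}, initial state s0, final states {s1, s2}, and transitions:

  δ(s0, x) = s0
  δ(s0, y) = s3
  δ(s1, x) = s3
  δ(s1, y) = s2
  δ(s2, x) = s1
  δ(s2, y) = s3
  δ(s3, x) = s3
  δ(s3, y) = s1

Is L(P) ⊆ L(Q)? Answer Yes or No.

Exploring the product automaton P × Q from the start pair (p0, s0), following both machines on each input symbol, reaches 18 state pairs: (p0, s0), (p2, s0), (p2, s3), (p1, s0), (p0, s3), (p1, s3), (p0, s1), (p6, s3), (p2, s1), (p6, s1), (p2, s2), (p4, s3), (p0, s2), (p1, s1), (p3, s3), (p6, s2), (p5, s1), (p4, s1).
P accepts in {p5} and Q accepts in {s1, s2}. The reachable pairs whose P-component is accepting are (p5, s1); in each of them the Q-component is accepting too, so the product for L(P) \ L(Q) (P-component accepting, Q-component rejecting) has no reachable accepting pair and the difference is empty.
Hence every string in L(P) is also in L(Q).

Yes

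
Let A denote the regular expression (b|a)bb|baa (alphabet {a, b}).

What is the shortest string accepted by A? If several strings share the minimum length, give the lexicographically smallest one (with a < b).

abb

By inspection of the expression, no string of length less than 3 matches, and abb is the lexicographically first match of length 3.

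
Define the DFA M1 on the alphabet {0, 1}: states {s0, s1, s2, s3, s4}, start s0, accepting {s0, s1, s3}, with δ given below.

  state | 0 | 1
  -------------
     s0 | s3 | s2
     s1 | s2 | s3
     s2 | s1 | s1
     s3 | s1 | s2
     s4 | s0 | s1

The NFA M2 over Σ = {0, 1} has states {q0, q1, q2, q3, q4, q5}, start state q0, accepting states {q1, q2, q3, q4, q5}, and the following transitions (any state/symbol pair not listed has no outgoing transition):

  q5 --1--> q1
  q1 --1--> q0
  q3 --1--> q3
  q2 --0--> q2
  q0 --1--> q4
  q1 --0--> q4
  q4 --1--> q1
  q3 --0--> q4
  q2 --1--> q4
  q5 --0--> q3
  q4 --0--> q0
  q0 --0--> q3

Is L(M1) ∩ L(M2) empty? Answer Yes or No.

No

The string 0 is accepted by both M1 and M2.
Hence L(M1) ∩ L(M2) ≠ ∅.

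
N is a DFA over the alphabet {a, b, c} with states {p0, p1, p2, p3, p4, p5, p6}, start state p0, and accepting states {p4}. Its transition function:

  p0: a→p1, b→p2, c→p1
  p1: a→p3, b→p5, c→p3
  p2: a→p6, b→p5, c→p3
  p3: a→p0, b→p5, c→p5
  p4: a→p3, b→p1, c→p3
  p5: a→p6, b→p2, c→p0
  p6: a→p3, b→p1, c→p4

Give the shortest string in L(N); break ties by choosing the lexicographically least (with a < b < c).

bac

A breadth-first search from p0 reaches an accepting state first via the path p0 → p2 → p6 → p4 on input bac.
No string of length < 3 is accepted (BFS exhausts all shorter strings without reaching an accepting state), and bac is the lexicographically least accepting string of length 3.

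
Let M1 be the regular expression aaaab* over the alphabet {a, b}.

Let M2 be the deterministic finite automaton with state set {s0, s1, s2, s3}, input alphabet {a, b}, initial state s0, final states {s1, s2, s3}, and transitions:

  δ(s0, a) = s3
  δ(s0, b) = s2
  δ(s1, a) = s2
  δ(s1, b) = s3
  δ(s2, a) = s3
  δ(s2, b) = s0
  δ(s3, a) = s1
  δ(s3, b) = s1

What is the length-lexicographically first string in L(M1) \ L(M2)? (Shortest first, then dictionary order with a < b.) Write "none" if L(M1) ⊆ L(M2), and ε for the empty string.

Converting the expression M1 to a DFA (subset construction, then merging equivalent states) gives the minimal DFA with states {r0, r1, r2, r3, r4, r5}, start state r0, accepting states {r5} and transitions r0: a→r1, b→r2; r1: a→r3, b→r2; r2: a→r2, b→r2; r3: a→r4, b→r2; r4: a→r5, b→r2; r5: a→r2, b→r5.
Exploring the product automaton M1 × M2 from the start pair (r0, s0), following both machines on each input symbol, reaches 10 state pairs: (r0, s0), (r1, s3), (r2, s2), (r3, s1), (r2, s1), (r2, s3), (r2, s0), (r4, s2), (r5, s3), (r5, s1).
M1 accepts in {r5} and M2 accepts in {s1, s2, s3}. The reachable pairs whose M1-component is accepting are (r5, s3), (r5, s1); in each of them the M2-component is accepting too, so the product for L(M1) \ L(M2) (M1-component accepting, M2-component rejecting) has no reachable accepting pair and the difference is empty.
So every string accepted by M1 is also accepted by M2: L(M1) \ L(M2) = ∅ and there is no such string.

none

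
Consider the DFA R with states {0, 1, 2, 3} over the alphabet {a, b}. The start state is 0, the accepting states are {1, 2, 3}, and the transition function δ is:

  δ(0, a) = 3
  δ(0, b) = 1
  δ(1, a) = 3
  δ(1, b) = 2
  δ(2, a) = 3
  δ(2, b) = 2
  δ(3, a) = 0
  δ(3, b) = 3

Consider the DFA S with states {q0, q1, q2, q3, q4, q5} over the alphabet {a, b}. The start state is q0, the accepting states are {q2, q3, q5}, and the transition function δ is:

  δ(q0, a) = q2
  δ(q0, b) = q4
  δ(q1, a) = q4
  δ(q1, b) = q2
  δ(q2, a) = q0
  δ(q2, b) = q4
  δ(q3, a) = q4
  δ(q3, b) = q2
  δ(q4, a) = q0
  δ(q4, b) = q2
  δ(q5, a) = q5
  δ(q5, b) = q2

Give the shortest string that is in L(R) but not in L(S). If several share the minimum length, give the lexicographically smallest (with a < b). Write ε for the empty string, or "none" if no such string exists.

b

The string b is accepted by R but not by S.
No shorter string lies in the difference, and b is the lexicographically first length-1 string in L(R) \ L(S).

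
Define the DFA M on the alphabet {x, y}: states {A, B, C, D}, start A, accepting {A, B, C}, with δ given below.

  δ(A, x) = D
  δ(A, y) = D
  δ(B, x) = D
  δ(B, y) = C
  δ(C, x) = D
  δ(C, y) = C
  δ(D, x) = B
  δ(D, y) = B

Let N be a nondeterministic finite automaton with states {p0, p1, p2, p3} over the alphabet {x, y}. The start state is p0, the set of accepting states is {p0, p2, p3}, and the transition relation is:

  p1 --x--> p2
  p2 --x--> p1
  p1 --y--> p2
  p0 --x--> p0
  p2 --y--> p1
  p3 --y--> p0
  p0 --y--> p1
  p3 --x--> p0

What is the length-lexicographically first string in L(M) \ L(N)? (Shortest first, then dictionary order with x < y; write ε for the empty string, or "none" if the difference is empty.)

The string xy is accepted by M but not by N.
No shorter string lies in the difference, and xy is the lexicographically first length-2 string in L(M) \ L(N).

xy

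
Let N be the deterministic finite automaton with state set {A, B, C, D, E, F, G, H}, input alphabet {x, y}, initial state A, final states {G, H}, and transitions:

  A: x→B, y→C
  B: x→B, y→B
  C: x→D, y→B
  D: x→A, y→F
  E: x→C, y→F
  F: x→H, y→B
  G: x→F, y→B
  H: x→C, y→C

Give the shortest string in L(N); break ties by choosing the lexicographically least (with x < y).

A breadth-first search from A reaches an accepting state first via the path A → C → D → F → H on input yxyx.
No string of length < 4 is accepted (BFS exhausts all shorter strings without reaching an accepting state), and yxyx is the lexicographically least accepting string of length 4.

yxyx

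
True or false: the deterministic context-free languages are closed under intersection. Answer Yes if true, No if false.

No

DCFLs are closed under complement (normalise the DPDA to read all of its input, then flip the verdict). If they were also closed under intersection, De Morgan would make them closed under union; but {aⁿbⁿ : n≥0} and {aⁿb²ⁿ : n≥0} are DCFLs (push the a's; pop one per b, respectively one per two b's) whose union no deterministic PDA accepts: a DPDA for it would have a single run on aⁿb²ⁿ, accepting after the prefix aⁿbⁿ and accepting again after n more b's; an ordinary PDA that simulates it on a's and b's and, at any moment when it is accepting, may switch to reading only a fresh letter c while feeding each c to the simulation as a b, would accept aⁱbʲcᵏ (k≥1) exactly when both aⁱbʲ and aⁱbʲ⁺ᵏ are in the language, i.e. its language intersected with the regular set a*b*c⁺ would be exactly {aⁿbⁿcⁿ : n≥1} — impossible, since context-free languages are closed under intersection with regular sets and {aⁿbⁿcⁿ} is not context-free.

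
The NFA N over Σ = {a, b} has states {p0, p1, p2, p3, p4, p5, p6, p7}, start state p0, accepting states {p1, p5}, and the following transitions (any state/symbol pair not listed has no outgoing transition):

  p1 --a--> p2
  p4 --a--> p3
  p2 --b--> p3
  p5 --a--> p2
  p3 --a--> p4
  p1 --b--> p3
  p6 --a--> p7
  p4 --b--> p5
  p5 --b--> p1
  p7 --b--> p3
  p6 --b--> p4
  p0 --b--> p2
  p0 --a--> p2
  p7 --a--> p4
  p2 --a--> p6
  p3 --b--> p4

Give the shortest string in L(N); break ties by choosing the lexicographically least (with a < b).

A breadth-first search from p0 reaches an accepting state first via the path p0 → p2 → p6 → p4 → p5 on input aabb.
No string of length < 4 is accepted (BFS exhausts all shorter strings without reaching an accepting state), and aabb is the lexicographically least accepting string of length 4.

aabb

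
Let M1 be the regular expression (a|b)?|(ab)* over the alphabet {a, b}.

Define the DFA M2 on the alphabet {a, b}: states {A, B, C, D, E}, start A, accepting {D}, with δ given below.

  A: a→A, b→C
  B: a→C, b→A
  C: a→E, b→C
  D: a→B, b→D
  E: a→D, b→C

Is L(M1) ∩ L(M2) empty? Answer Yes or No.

Yes

Converting the expression M1 to a DFA (subset construction, then merging equivalent states) gives the minimal DFA with states {r0, r1, r2, r3, r4, r5}, start state r0, accepting states {r0, r1, r2, r4} and transitions r0: a→r1, b→r2; r1: a→r3, b→r4; r2: a→r3, b→r3; r3: a→r3, b→r3; r4: a→r5, b→r3; r5: a→r3, b→r4.
Exploring the product automaton M1 × M2 from the start pair (r0, A), following both machines on each input symbol, reaches 10 state pairs: (r0, A), (r1, A), (r2, C), (r3, A), (r4, C), (r3, E), (r3, C), (r5, E), (r3, D), (r3, B).
M1 accepts in {r0, r1, r2, r4} and M2 accepts in {D}; no reachable pair has both components accepting, so no string drives both machines to acceptance simultaneously and L(M1) ∩ L(M2) = ∅.
So no string is accepted by both, and the intersection is empty.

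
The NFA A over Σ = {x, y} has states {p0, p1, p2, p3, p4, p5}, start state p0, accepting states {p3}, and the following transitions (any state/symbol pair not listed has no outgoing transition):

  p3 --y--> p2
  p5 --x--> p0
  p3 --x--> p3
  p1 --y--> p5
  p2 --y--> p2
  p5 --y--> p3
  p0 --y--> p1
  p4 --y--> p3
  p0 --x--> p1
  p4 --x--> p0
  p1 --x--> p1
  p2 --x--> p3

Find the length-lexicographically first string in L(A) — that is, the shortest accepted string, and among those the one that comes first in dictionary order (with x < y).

A breadth-first search from p0 reaches an accepting state first via the path p0 → p1 → p5 → p3 on input xyy.
No string of length < 3 is accepted (BFS exhausts all shorter strings without reaching an accepting state), and xyy is the lexicographically least accepting string of length 3.

xyy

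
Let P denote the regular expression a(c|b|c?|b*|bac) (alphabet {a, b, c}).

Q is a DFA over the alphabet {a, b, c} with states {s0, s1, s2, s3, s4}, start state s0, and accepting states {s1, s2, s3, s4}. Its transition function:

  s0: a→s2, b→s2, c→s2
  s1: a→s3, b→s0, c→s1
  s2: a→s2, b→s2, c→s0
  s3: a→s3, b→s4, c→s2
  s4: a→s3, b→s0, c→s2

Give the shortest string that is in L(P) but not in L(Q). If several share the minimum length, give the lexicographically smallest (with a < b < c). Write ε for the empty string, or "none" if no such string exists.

ac

The string ac is accepted by P but not by Q.
No shorter string lies in the difference, and ac is the lexicographically first length-2 string in L(P) \ L(Q).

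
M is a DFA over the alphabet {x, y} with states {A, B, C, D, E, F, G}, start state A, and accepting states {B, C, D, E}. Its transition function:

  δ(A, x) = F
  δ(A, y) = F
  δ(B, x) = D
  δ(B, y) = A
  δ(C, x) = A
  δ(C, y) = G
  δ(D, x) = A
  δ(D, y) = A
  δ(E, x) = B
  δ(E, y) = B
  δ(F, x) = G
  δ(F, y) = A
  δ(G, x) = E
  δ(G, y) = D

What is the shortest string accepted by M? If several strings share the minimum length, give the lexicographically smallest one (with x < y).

A breadth-first search from A reaches an accepting state first via the path A → F → G → E on input xxx.
No string of length < 3 is accepted (BFS exhausts all shorter strings without reaching an accepting state), and xxx is the lexicographically least accepting string of length 3.

xxx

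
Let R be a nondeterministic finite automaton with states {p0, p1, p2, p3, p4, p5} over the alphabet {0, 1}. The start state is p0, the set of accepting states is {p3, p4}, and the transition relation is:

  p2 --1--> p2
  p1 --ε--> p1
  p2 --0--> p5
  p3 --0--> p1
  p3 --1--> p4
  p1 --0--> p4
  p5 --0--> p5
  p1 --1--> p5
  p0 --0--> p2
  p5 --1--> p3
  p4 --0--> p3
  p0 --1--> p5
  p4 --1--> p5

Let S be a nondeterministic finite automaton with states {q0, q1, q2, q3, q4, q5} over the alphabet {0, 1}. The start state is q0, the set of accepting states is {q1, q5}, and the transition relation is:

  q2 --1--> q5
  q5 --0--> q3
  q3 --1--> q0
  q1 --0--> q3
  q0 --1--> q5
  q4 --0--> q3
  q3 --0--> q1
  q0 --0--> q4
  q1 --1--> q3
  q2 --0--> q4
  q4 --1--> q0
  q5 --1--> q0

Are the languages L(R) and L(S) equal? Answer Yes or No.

The string 11 is accepted by R but rejected by S.
So L(R) ≠ L(S).

No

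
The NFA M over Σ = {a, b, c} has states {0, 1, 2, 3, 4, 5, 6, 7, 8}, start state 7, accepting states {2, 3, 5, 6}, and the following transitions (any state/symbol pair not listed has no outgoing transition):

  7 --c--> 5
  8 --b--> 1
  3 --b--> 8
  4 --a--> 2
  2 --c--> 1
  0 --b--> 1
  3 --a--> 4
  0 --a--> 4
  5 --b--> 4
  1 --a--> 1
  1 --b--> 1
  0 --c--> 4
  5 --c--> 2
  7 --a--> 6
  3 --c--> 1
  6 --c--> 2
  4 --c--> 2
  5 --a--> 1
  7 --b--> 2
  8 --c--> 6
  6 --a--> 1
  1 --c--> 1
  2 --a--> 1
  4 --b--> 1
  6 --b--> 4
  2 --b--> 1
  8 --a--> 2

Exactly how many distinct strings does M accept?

9

The useful subgraph on states {2, 4, 5, 6, 7} is acyclic, so L(M) is finite; the longest accepting path visits 4 useful states, giving maximum string length 3.
Counting accepting paths from 7 by length: 3 of length 1, 2 of length 2, 4 of length 3. Total 9.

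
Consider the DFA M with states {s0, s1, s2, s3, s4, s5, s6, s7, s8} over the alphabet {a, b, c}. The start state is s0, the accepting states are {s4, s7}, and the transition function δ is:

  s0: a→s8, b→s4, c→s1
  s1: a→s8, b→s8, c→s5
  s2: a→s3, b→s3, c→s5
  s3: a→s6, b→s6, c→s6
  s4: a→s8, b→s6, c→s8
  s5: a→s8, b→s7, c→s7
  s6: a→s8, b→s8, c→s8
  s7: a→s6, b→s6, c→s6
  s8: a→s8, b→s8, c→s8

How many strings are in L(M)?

3

The useful subgraph on states {s0, s1, s4, s5, s7} is acyclic, so L(M) is finite; the longest accepting path visits 4 useful states, giving maximum string length 3.
Counting accepting paths from s0 by length: 1 of length 1, 2 of length 3. Total 3.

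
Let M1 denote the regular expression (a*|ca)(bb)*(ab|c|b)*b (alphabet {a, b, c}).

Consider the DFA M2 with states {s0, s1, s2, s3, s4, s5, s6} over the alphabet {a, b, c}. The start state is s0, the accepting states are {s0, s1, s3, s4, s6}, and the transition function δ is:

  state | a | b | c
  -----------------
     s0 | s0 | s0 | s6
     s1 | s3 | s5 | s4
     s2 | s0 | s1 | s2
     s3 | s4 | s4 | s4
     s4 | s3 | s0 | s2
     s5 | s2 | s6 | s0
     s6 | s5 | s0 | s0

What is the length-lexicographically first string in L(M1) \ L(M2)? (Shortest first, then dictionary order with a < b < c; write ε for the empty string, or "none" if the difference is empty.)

The string caabb is accepted by M1 but not by M2.
No shorter string lies in the difference, and caabb is the lexicographically first length-5 string in L(M1) \ L(M2).

caabb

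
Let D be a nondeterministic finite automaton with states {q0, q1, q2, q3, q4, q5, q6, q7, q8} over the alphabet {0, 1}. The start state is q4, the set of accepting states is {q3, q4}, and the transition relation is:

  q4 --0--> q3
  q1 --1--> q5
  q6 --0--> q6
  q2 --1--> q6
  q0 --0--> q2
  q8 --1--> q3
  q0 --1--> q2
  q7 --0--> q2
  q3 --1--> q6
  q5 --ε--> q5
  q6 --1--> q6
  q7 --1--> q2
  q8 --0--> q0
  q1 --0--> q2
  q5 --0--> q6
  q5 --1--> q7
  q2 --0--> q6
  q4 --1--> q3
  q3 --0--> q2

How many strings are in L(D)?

3

The useful subgraph on states {q3, q4} is acyclic, so L(D) is finite; the longest accepting path visits 2 useful states, giving maximum string length 1.
Counting accepting paths from q4 by length: 1 of length 0, 2 of length 1. Total 3.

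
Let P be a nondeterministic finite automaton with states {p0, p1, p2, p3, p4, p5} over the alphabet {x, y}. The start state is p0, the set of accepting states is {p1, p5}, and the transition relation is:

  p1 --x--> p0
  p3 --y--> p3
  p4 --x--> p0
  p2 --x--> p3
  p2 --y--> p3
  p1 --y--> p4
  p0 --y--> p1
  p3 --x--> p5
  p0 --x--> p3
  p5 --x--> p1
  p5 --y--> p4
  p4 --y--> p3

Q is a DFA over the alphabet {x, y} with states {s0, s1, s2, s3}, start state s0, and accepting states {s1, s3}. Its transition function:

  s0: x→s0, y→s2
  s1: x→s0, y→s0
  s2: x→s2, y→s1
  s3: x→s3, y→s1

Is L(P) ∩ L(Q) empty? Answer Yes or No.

No

The string yxy is accepted by both P and Q.
Hence L(P) ∩ L(Q) ≠ ∅.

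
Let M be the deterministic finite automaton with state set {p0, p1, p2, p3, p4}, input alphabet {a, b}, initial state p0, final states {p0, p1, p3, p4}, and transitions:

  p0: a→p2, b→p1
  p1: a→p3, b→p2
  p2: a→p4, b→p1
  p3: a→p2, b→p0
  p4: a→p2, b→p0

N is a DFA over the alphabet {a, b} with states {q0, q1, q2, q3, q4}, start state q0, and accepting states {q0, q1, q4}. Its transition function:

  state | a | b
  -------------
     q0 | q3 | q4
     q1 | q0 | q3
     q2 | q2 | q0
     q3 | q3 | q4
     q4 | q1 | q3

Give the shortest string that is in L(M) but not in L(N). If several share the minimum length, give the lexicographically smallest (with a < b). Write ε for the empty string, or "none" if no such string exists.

The string aa is accepted by M but not by N.
No shorter string lies in the difference, and aa is the lexicographically first length-2 string in L(M) \ L(N).

aa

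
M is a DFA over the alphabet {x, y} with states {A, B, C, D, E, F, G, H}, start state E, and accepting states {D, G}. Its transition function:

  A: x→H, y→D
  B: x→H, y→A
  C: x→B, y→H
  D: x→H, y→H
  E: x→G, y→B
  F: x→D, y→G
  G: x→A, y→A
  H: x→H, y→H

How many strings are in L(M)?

4

The useful subgraph on states {A, B, D, E, G} is acyclic, so L(M) is finite; the longest accepting path visits 4 useful states, giving maximum string length 3.
Counting accepting paths from E by length: 1 of length 1, 3 of length 3. Total 4.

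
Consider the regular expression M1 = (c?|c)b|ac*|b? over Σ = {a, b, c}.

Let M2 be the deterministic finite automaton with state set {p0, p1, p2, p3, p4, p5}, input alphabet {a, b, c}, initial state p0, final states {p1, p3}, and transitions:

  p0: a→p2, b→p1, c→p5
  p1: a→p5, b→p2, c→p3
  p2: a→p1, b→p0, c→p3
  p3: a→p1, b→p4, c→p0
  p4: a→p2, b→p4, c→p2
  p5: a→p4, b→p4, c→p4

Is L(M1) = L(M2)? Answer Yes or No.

The empty string ε is accepted by M1 but rejected by M2.
So L(M1) ≠ L(M2).

No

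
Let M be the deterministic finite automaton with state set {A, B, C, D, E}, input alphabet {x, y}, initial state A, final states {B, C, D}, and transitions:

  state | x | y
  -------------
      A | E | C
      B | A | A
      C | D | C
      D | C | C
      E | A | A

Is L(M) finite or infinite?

State C is reachable from the start and can reach an accepting state, and it lies on the cycle C → C.
Traversing that cycle any number of times yields accepted strings of unbounded length, so the language is infinite.

infinite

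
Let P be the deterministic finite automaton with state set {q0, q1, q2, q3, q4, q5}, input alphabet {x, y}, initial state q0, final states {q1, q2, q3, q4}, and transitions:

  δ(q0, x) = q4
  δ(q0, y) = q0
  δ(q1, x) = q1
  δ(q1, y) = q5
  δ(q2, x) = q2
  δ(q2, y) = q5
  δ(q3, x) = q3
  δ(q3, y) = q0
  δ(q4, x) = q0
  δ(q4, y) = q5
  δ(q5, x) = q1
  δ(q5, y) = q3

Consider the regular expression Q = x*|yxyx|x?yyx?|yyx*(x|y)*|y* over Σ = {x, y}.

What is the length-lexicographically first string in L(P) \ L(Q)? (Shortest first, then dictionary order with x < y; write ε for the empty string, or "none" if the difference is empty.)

yx

The string yx is accepted by P but not by Q.
No shorter string lies in the difference, and yx is the lexicographically first length-2 string in L(P) \ L(Q).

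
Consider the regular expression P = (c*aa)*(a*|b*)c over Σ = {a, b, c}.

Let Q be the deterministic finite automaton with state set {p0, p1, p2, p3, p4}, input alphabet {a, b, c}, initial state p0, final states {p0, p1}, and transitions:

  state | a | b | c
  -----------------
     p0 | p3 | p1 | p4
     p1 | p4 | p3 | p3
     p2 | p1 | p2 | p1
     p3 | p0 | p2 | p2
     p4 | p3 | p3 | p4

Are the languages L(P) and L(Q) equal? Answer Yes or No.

The string c is accepted by P but rejected by Q.
So L(P) ≠ L(Q).

No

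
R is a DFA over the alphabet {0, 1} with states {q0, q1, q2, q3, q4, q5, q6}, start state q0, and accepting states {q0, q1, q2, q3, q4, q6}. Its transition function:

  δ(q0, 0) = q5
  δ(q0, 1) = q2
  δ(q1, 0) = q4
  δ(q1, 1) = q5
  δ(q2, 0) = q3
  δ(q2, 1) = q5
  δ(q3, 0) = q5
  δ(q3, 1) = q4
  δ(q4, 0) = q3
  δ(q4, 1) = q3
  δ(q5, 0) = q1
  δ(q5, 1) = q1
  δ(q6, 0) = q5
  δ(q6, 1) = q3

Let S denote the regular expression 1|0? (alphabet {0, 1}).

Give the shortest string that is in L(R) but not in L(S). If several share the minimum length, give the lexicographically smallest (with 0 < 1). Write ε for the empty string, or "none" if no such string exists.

The string 00 is accepted by R but not by S.
No shorter string lies in the difference, and 00 is the lexicographically first length-2 string in L(R) \ L(S).

00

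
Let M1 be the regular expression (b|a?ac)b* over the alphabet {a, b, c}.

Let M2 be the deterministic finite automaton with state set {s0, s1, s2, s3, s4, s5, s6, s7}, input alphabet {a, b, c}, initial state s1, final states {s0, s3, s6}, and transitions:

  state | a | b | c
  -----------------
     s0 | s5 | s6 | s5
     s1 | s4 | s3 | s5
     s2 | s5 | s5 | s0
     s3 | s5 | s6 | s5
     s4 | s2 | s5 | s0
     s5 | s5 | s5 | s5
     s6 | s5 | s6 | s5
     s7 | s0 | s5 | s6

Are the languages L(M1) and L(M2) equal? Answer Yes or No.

Converting the expression M1 to a DFA (subset construction, then merging equivalent states) gives the minimal DFA with states {r0, r1, r2, r3, r4}, start state r0, accepting states {r2} and transitions r0: a→r1, b→r2, c→r3; r1: a→r4, b→r3, c→r2; r2: a→r3, b→r2, c→r3; r3: a→r3, b→r3, c→r3; r4: a→r3, b→r3, c→r2.
Exploring the product automaton M1 × M2 from the start pair (r0, s1), following both machines on each input symbol, reaches 7 state pairs: (r0, s1), (r1, s4), (r2, s3), (r3, s5), (r4, s2), (r2, s0), (r2, s6).
M1 accepts in {r2} and M2 accepts in {s0, s3, s6}. In every reachable pair the two components are either both accepting — (r2, s3), (r2, s0), (r2, s6) — or both non-accepting, so no string is accepted by exactly one of the machines: L(M1) \ L(M2) and L(M2) \ L(M1) are both empty.
Hence every string is accepted by M1 iff it is accepted by M2, and the two languages coincide.

Yes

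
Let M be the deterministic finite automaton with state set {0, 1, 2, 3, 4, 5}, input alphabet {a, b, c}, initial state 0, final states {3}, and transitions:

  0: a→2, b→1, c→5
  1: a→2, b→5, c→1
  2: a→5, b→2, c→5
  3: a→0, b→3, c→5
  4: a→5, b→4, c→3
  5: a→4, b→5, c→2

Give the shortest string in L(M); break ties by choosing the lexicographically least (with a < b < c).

A breadth-first search from 0 reaches an accepting state first via the path 0 → 5 → 4 → 3 on input cac.
No string of length < 3 is accepted (BFS exhausts all shorter strings without reaching an accepting state), and cac is the lexicographically least accepting string of length 3.

cac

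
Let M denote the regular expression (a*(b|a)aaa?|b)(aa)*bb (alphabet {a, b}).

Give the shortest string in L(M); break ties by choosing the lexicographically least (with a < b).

By inspection of the expression, no string of length less than 3 matches, and bbb is the lexicographically first match of length 3.

bbb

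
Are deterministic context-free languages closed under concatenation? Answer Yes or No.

No

Take L₁ = {ε, c} (finite, hence regular and DCFL) and L₂ = {c aⁿbⁿ : n≥0} ∪ {cc aⁿb²ⁿ : n≥0} (a DCFL: the number of leading c's tells the DPDA whether to pop one stack symbol per b or per two b's). Then L₁L₂ ∩ cca⁺b* = {cc aⁿbⁿ : n≥1} ∪ {cc aⁿb²ⁿ : n≥1}. If L₁L₂ were a DCFL, so would be this intersection with a regular set, and a DPDA for it started from its configuration after reading cc would accept {aⁿbⁿ : n≥1} ∪ {aⁿb²ⁿ : n≥1}, which no deterministic PDA accepts (a DPDA for it would have a single run on aⁿb²ⁿ, accepting after the prefix aⁿbⁿ and accepting again after n more b's; an ordinary PDA that simulates it on a's and b's and, at any moment when it is accepting, may switch to reading only a fresh letter d while feeding each d to the simulation as a b, would accept aⁱbʲdᵏ (k≥1) exactly when both aⁱbʲ and aⁱbʲ⁺ᵏ are in the language, i.e. its language intersected with the regular set a*b*d⁺ would be exactly {aⁿbⁿdⁿ : n≥1} — impossible, since context-free languages are closed under intersection with regular sets and {aⁿbⁿdⁿ} is not context-free). Hence L₁L₂ is not a DCFL.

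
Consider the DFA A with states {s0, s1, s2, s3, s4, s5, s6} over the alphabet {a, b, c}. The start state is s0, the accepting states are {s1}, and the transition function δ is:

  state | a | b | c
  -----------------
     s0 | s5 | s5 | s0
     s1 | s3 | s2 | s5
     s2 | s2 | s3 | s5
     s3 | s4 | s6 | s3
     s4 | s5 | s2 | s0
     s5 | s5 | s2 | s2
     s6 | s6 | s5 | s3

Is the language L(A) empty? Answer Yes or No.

Yes

The states reachable from the start state are {s0, s2, s3, s4, s5, s6}.
None of the accepting states {s1} is reachable, so no string is accepted and L(A) = ∅.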